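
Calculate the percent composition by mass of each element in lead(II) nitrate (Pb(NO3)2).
Pb: 62.56%, N: 8.46%, O: 28.98%

Molar mass of Pb(NO3)2 = 331.22 g/mol
% Pb = (1 × 207.2) / 331.22 × 100% = 207.2 / 331.22 × 100% = 62.56%
% N = (2 × 14.01) / 331.22 × 100% = 28.02 / 331.22 × 100% = 8.46%
% O = (6 × 16.0) / 331.22 × 100% = 96 / 331.22 × 100% = 28.98%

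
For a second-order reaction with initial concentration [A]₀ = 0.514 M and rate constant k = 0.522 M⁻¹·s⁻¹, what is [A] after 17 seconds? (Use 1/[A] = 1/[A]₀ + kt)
0.0924 M

1/[A] = 1/[A]₀ + k·t = 1/0.514 + (0.522)·(17) = 1.9455 + 8.8740 = 10.8195
[A] = 1/10.8195 = 0.0924 M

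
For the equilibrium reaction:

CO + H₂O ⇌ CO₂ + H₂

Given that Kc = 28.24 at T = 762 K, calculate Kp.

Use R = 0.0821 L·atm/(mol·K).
K_p = 28.2400

Δn = (moles gaseous products) − (moles gaseous reactants) = 0
T = 762 K; RT = 0.0821 × 762 = 62.5602
Kp = Kc·(RT)^Δn = 28.24 × (62.5602)^0 = 28.24 × 1 = 28.2400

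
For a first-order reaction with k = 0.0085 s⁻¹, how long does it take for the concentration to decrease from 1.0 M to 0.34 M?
126.92 s

From ln[A] = ln[A]₀ - k·t: t = ln([A]₀/[A])/k = ln(1.0/0.34)/0.0085 = ln(2.9412)/0.0085 = 1.0788/0.0085 = 126.92 s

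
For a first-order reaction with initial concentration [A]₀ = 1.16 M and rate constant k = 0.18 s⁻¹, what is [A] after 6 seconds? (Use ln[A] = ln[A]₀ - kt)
0.3939 M

ln[A] = ln[A]₀ - k·t = ln(1.16) - (0.18)·(6) = 0.1484 - 1.0800 = -0.9316
[A] = e^(-0.9316) = 0.3939 M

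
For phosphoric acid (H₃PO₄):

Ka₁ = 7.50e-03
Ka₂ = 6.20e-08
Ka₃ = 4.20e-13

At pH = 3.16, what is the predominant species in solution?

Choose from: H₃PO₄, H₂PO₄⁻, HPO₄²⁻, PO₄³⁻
H₂PO₄⁻

pKa1 = 2.12, pKa2 = 7.21, pKa3 = 12.38. Each pKa is the crossover between adjacent species; pH = 3.16 lies in the region where H₂PO₄⁻ predominates.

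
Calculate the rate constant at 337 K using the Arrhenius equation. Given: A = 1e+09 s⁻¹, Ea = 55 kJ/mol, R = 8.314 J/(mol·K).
2.98e+00 s⁻¹

k = A·exp(-Ea/(R·T)) = 1e+09·exp(-55000/(8.314·337)) = 1e+09·exp(-19.6301) = 1e+09·2.9837e-09 = 2.98e+00 s⁻¹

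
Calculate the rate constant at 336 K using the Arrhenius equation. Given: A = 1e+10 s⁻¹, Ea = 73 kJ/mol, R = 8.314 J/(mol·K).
4.48e-02 s⁻¹

k = A·exp(-Ea/(R·T)) = 1e+10·exp(-73000/(8.314·336)) = 1e+10·exp(-26.1321) = 1e+10·4.4771e-12 = 4.48e-02 s⁻¹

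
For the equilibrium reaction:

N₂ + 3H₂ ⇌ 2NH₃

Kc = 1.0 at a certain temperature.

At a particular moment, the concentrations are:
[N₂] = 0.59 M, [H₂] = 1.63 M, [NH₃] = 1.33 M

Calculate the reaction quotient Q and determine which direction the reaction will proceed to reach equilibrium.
Q = 0.692, Q < K, reaction proceeds forward (toward products)

Q = ([NH₃]^2) / ([N₂] × [H₂]^3)
  = ((1.33)^2) / ((0.59)·(1.63)^3) = 1.7689/2.5551 = 0.6923
Since Q = 0.6923 < Kc = 1.0, the reaction proceeds forward (toward products) to reach equilibrium.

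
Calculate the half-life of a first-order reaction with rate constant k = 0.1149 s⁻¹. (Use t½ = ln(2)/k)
6.03 s

t½ = ln(2)/k = 0.6931/0.1149 = 6.03 s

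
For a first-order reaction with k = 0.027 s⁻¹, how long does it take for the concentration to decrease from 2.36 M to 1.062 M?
29.57 s

From ln[A] = ln[A]₀ - k·t: t = ln([A]₀/[A])/k = ln(2.36/1.062)/0.027 = ln(2.2222)/0.027 = 0.7985/0.027 = 29.57 s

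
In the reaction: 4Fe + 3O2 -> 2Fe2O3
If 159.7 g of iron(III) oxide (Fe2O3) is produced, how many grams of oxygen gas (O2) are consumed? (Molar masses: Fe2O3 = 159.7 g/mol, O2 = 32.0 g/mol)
Moles of Fe2O3 = 159.7 g ÷ 159.7 g/mol = 1 mol
Mole ratio: 3 mol O2 / 2 mol Fe2O3
Moles of O2 = 1 × (3/2) = 1.5 mol
Mass of O2 = 1.5 mol × 32.0 g/mol = 48 g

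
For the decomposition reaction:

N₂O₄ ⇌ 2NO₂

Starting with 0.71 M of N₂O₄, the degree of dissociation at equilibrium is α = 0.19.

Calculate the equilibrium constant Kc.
K_c = 0.1266

x = α·[A]₀ = 0.19 × 0.71 = 0.1349 M dissociated.
At eq: [N₂O₄] = 0.71 − 0.1349 = 0.5751 M; [NO₂] = 2x = 0.2698 M.
Kc = [NO₂]²/[N₂O₄] = (0.2698)²/0.5751 = 0.1266.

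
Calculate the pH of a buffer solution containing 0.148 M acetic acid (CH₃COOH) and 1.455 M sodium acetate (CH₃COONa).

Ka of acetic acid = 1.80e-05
pH = 5.74

pKa = -log(1.80e-05) = 4.74. pH = pKa + log([A⁻]/[HA]) = 4.74 + log(1.455/0.148)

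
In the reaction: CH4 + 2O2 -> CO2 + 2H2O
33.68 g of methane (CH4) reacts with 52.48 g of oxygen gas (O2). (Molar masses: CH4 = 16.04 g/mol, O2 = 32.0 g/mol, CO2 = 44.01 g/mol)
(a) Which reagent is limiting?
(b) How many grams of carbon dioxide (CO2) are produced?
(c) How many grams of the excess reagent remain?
(a) O2, (b) 36.09 g, (c) 20.53 g

Moles of CH4 = 33.68 g ÷ 16.04 g/mol = 2.09975 mol
Moles of O2 = 52.48 g ÷ 32.0 g/mol = 1.64 mol
Moles ÷ coefficient: CH4: 2.09975/1 = 2.1, O2: 1.64/2 = 0.82
(a) O2 has the smaller value, so O2 is the limiting reagent.
(b) Moles of CO2 = 1.64 mol O2 × (1/2) = 0.82 mol; mass = 0.82 mol × 44.01 g/mol = 36.09 g
(c) CH4 consumed = 1.64 × (1/2) = 0.82 mol; remaining = 2.09975 − 0.82 = 1.27975 mol; mass = 1.27975 mol × 16.04 g/mol = 20.53 g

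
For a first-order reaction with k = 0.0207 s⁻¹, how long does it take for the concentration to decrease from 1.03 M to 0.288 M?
61.56 s

From ln[A] = ln[A]₀ - k·t: t = ln([A]₀/[A])/k = ln(1.03/0.288)/0.0207 = ln(3.5764)/0.0207 = 1.2744/0.0207 = 61.56 s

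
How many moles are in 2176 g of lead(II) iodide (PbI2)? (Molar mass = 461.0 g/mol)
Moles = 2176 g ÷ 461.0 g/mol = 4.72 mol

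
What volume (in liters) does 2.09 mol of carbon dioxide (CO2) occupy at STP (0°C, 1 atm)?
At STP, 1 mol of gas occupies 22.4 L
Volume = 2.09 mol × 22.4 L/mol = 46.82 L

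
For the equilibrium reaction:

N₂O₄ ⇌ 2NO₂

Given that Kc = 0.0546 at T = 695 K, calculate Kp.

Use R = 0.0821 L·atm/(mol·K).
K_p = 3.1154

Δn = (moles gaseous products) − (moles gaseous reactants) = 1
T = 695 K; RT = 0.0821 × 695 = 57.0595
Kp = Kc·(RT)^Δn = 0.0546 × (57.0595)^1 = 0.0546 × 57.0595 = 3.1154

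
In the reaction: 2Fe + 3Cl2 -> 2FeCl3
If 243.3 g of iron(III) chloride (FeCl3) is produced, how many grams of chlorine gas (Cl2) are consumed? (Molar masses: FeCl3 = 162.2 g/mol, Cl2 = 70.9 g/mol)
Moles of FeCl3 = 243.3 g ÷ 162.2 g/mol = 1.5 mol
Mole ratio: 3 mol Cl2 / 2 mol FeCl3
Moles of Cl2 = 1.5 × (3/2) = 2.25 mol
Mass of Cl2 = 2.25 mol × 70.9 g/mol = 159.5 g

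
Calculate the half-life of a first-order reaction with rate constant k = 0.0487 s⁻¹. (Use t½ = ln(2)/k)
14.23 s

t½ = ln(2)/k = 0.6931/0.0487 = 14.23 s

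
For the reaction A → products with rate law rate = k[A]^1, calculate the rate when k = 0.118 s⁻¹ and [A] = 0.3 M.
0.0354 M/s

rate = k·[A]^1 = 0.118·(0.3)^1 = 0.118·0.3 = 0.0354 M/s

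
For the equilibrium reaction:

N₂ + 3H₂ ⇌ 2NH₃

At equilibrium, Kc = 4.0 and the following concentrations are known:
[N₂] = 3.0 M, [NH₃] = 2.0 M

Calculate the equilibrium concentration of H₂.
[H₂] = 0.6934 M

Kc = ([NH₃]^2) / ([N₂] × [H₂]^3) = 4.0
[H₂]^3 = (product terms)/(Kc · other reactant terms) = 4 / (4.0 · 3) = 0.33333
[H₂] = (0.33333)^(1/3) = 0.6934 M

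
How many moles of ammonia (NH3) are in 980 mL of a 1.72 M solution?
Moles = Molarity × Volume (L)
Moles = 1.72 M × 0.98 L = 1.686 mol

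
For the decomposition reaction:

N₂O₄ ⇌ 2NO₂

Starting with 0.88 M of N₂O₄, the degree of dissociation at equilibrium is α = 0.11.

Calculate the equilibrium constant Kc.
K_c = 0.0479

x = α·[A]₀ = 0.11 × 0.88 = 0.0968 M dissociated.
At eq: [N₂O₄] = 0.88 − 0.0968 = 0.7832 M; [NO₂] = 2x = 0.1936 M.
Kc = [NO₂]²/[N₂O₄] = (0.1936)²/0.7832 = 0.04786.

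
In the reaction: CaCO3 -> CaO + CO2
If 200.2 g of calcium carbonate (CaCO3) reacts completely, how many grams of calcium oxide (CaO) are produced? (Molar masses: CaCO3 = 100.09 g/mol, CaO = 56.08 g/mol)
Moles of CaCO3 = 200.2 g ÷ 100.09 g/mol = 2.0002 mol
Mole ratio: 1 mol CaO / 1 mol CaCO3
Moles of CaO = 2.0002 × (1/1) = 2.0002 mol
Mass of CaO = 2.0002 mol × 56.08 g/mol = 112.2 g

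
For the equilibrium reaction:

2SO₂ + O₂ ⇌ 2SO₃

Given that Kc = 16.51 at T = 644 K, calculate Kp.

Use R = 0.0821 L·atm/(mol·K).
K_p = 0.3123

Δn = (moles gaseous products) − (moles gaseous reactants) = -1
T = 644 K; RT = 0.0821 × 644 = 52.8724
Kp = Kc·(RT)^Δn = 16.51 × (52.8724)^-1 = 16.51 × 0.0189135 = 0.3123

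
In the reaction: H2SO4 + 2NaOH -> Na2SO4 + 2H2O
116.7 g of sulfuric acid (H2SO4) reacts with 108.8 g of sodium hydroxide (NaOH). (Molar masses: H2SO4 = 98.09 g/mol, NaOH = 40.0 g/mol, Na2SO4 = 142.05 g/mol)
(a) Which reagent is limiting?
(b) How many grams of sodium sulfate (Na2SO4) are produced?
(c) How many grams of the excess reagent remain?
(a) H2SO4, (b) 169 g, (c) 13.62 g

Moles of H2SO4 = 116.7 g ÷ 98.09 g/mol = 1.18972 mol
Moles of NaOH = 108.8 g ÷ 40.0 g/mol = 2.72 mol
Moles ÷ coefficient: H2SO4: 1.18972/1 = 1.19, NaOH: 2.72/2 = 1.36
(a) H2SO4 has the smaller value, so H2SO4 is the limiting reagent.
(b) Moles of Na2SO4 = 1.18972 mol H2SO4 × (1/1) = 1.18972 mol; mass = 1.18972 mol × 142.05 g/mol = 169 g
(c) NaOH consumed = 1.18972 × (2/1) = 2.37945 mol; remaining = 2.72 − 2.37945 = 0.340553 mol; mass = 0.340553 mol × 40.0 g/mol = 13.62 g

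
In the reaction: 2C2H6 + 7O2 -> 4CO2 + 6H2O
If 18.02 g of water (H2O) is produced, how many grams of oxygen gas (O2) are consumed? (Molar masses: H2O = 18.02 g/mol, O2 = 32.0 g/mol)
Moles of H2O = 18.02 g ÷ 18.02 g/mol = 1 mol
Mole ratio: 7 mol O2 / 6 mol H2O
Moles of O2 = 1 × (7/6) = 1.16667 mol
Mass of O2 = 1.16667 mol × 32.0 g/mol = 37.33 g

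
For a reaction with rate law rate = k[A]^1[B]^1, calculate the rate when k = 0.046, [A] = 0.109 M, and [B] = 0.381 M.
0.00191 M/s

rate = k·[A]^1·[B]^1 = 0.046·(0.109)^1·(0.381)^1 = 0.046·0.109·0.381 = 0.00191 M/s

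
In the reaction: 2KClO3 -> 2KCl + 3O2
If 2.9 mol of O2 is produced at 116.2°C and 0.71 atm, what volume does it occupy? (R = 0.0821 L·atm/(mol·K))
T = 116.2°C + 273.15 = 389.35 K
V = nRT/P = (2.9 × 0.0821 × 389.35) / 0.71
V = 130.56 L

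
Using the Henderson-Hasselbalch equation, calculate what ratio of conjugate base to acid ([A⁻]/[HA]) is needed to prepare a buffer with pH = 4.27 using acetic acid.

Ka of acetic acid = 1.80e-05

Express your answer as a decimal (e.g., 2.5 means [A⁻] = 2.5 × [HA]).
[A⁻]/[HA] = 0.335

pKa = −log(1.80e-05) = 4.7447. pH = pKa + log([A⁻]/[HA]). 4.27 = 4.7447 + log(ratio). log(ratio) = 4.27 − 4.7447 = -0.4747. ratio = 10^(-0.4747) = 0.335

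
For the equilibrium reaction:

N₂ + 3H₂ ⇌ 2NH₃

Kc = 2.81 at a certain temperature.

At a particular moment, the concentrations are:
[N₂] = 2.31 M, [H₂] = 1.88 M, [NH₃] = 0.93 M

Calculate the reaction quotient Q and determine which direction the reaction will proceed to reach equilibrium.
Q = 0.056, Q < K, reaction proceeds forward (toward products)

Q = ([NH₃]^2) / ([N₂] × [H₂]^3)
  = ((0.93)^2) / ((2.31)·(1.88)^3) = 0.8649/15.349 = 0.05635
Since Q = 0.05635 < Kc = 2.81, the reaction proceeds forward (toward products) to reach equilibrium.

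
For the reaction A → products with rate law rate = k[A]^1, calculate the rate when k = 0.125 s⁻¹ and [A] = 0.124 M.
0.0155 M/s

rate = k·[A]^1 = 0.125·(0.124)^1 = 0.125·0.124 = 0.0155 M/s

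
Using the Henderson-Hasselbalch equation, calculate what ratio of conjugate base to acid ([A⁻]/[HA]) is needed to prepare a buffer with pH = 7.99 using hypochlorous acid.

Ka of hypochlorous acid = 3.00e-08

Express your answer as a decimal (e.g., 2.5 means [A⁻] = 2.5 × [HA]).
[A⁻]/[HA] = 2.932

pKa = −log(3.00e-08) = 7.5229. pH = pKa + log([A⁻]/[HA]). 7.99 = 7.5229 + log(ratio). log(ratio) = 7.99 − 7.5229 = 0.4671. ratio = 10^(0.4671) = 2.932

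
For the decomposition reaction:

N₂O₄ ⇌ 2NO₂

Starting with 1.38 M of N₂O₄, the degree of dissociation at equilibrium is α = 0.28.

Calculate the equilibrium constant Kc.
K_c = 0.6011

x = α·[A]₀ = 0.28 × 1.38 = 0.3864 M dissociated.
At eq: [N₂O₄] = 1.38 − 0.3864 = 0.9936 M; [NO₂] = 2x = 0.7728 M.
Kc = [NO₂]²/[N₂O₄] = (0.7728)²/0.9936 = 0.6011.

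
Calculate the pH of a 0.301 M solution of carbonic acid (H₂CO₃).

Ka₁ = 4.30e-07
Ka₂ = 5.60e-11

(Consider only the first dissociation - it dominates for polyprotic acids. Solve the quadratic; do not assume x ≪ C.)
pH = 3.44

x² + Ka₁·x − Ka₁·C = 0 with Ka₁ = 4.30e-07, C = 0.301.
x = (−Ka₁ + √(Ka₁² + 4·Ka₁·C))/2 = 3.5955e-04 M, so pH = 3.44.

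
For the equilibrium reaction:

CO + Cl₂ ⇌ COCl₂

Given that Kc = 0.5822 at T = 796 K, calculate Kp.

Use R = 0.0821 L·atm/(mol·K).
K_p = 0.0089

Δn = (moles gaseous products) − (moles gaseous reactants) = -1
T = 796 K; RT = 0.0821 × 796 = 65.3516
Kp = Kc·(RT)^Δn = 0.5822 × (65.3516)^-1 = 0.5822 × 0.0153018 = 0.0089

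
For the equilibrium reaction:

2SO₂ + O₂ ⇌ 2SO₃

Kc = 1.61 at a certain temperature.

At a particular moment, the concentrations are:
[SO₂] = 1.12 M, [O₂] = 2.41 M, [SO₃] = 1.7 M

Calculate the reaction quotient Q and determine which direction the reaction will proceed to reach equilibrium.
Q = 0.956, Q < K, reaction proceeds forward (toward products)

Q = ([SO₃]^2) / ([SO₂]^2 × [O₂])
  = ((1.7)^2) / ((1.12)^2·(2.41)) = 2.89/3.0231 = 0.956
Since Q = 0.956 < Kc = 1.61, the reaction proceeds forward (toward products) to reach equilibrium.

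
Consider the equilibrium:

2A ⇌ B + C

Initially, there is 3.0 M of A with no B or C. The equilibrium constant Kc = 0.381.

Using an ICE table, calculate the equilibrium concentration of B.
[B] = 0.829 M

ICE: [A] = 3.0 − 2x, [B] = [C] = x.
Kc = x²/(3.0 − 2x)² = 0.381 ⇒ √Kc = x/(3.0 − 2x).
x = √0.381·3.0/(1 + 2√0.381) = 0.61725·3.0/2.2345 = 0.82871.
[B] = x = 0.829 M.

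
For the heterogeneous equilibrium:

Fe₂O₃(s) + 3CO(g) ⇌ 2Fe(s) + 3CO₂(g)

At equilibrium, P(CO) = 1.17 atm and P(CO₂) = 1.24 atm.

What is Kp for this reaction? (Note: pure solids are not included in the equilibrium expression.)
K_p = 1.190

Solids (Fe₂O₃, Fe) are excluded.
Kp = P(CO₂)³/P(CO)³ = (1.24)³/(1.17)³ = 1.907/1.602 = 1.190.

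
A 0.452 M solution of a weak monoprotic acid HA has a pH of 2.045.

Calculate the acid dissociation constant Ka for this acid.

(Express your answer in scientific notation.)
K_a = 1.83e-04

[H⁺] = 10^(−pH) = 10^(−2.045) = 9.016e-03 M. For HA ⇌ H⁺ + A⁻, Ka = x²/(C − x) = (9.016e-03)²/(0.452 − 9.016e-03) = 1.83e-04.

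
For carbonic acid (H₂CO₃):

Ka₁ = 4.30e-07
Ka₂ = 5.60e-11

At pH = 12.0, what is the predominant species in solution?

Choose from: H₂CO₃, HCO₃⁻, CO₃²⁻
CO₃²⁻

pKa1 = 6.37, pKa2 = 10.25. Each pKa is the crossover between adjacent species; pH = 12.0 lies in the region where CO₃²⁻ predominates.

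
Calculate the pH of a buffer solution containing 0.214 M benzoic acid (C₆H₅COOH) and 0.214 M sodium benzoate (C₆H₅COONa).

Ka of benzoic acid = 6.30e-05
pH = 4.20

pKa = -log(6.30e-05) = 4.20. pH = pKa + log([A⁻]/[HA]) = 4.20 + log(0.214/0.214)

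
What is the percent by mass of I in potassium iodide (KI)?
Mass of I in formula = 126.9 × 1 = 126.9 g/mol
Molar mass = 166.0 g/mol
% I = (126.9/166.0) × 100% = 76.45%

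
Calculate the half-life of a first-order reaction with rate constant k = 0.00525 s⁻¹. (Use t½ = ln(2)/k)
132.03 s

t½ = ln(2)/k = 0.6931/0.00525 = 132.03 s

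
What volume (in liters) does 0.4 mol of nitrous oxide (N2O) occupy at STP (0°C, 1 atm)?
At STP, 1 mol of gas occupies 22.4 L
Volume = 0.4 mol × 22.4 L/mol = 8.96 L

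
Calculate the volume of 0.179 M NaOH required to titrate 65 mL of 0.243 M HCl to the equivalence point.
V_{base} = 88.2 mL

At equivalence: moles acid = moles base.
moles HCl = 0.243 M × 0.065 L = 0.015795 mol
V_NaOH = 0.015795 mol ÷ 0.179 M = 0.08824 L = 88.2 mL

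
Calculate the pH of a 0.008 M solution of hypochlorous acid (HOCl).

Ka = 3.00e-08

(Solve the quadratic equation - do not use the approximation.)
pH = 4.81

x² + Ka×x - Ka×C = 0. Using quadratic formula: [H⁺] = 1.5477e-05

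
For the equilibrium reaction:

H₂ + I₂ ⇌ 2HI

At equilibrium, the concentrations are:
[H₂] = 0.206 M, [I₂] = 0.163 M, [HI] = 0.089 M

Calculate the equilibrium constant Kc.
K_c = 0.2359

Kc = ([HI]^2) / ([H₂] × [I₂])
   = ((0.089)^2) / ((0.206)·(0.163))
   = 0.007921 / 0.033578 = 0.2359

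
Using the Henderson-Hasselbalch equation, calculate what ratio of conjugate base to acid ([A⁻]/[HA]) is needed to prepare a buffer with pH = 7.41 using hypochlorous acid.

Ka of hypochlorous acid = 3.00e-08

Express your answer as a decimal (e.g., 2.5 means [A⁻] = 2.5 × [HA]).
[A⁻]/[HA] = 0.771

pKa = −log(3.00e-08) = 7.5229. pH = pKa + log([A⁻]/[HA]). 7.41 = 7.5229 + log(ratio). log(ratio) = 7.41 − 7.5229 = -0.1129. ratio = 10^(-0.1129) = 0.771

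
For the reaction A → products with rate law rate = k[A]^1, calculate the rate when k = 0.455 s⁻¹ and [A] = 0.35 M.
0.1593 M/s

rate = k·[A]^1 = 0.455·(0.35)^1 = 0.455·0.35 = 0.1593 M/s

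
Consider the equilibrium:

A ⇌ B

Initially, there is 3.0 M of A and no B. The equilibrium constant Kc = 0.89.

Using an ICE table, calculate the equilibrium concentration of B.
[B] = 1.413 M

ICE: [A] = 3.0 − x, [B] = x.
Kc = x/(3.0 − x) = 0.89 ⇒ x = 0.89·3.0/(1 + 0.89) = 2.67/1.89 = 1.413.
[B] = x = 1.413 M.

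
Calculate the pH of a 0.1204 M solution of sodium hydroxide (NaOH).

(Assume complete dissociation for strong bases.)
pH = 13.08

[OH⁻] = 0.1204 M for strong base. pOH = -log[OH⁻] = 0.92, pH = 14 - pOH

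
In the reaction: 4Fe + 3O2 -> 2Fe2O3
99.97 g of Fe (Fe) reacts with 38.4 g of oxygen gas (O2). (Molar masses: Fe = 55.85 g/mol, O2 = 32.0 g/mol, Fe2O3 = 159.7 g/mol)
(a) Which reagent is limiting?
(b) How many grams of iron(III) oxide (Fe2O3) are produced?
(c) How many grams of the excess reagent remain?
(a) O2, (b) 127.8 g, (c) 10.61 g

Moles of Fe = 99.97 g ÷ 55.85 g/mol = 1.78997 mol
Moles of O2 = 38.4 g ÷ 32.0 g/mol = 1.2 mol
Moles ÷ coefficient: Fe: 1.78997/4 = 0.4475, O2: 1.2/3 = 0.4
(a) O2 has the smaller value, so O2 is the limiting reagent.
(b) Moles of Fe2O3 = 1.2 mol O2 × (2/3) = 0.8 mol; mass = 0.8 mol × 159.7 g/mol = 127.8 g
(c) Fe consumed = 1.2 × (4/3) = 1.6 mol; remaining = 1.78997 − 1.6 = 0.189973 mol; mass = 0.189973 mol × 55.85 g/mol = 10.61 g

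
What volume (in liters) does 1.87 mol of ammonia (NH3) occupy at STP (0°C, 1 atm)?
At STP, 1 mol of gas occupies 22.4 L
Volume = 1.87 mol × 22.4 L/mol = 41.89 L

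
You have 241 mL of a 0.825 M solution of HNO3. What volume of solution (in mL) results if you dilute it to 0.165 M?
Using M₁V₁ = M₂V₂:
0.825 × 241 = 0.165 × V₂
V₂ = (0.825 × 241) / 0.165 = 1205 mL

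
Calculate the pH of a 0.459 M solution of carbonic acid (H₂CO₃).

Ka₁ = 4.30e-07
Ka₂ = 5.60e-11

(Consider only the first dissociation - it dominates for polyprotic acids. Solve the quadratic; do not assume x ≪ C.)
pH = 3.35

x² + Ka₁·x − Ka₁·C = 0 with Ka₁ = 4.30e-07, C = 0.459.
x = (−Ka₁ + √(Ka₁² + 4·Ka₁·C))/2 = 4.4405e-04 M, so pH = 3.35.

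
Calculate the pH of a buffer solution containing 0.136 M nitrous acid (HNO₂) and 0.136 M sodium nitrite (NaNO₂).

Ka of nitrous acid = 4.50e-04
pH = 3.35

pKa = -log(4.50e-04) = 3.35. pH = pKa + log([A⁻]/[HA]) = 3.35 + log(0.136/0.136)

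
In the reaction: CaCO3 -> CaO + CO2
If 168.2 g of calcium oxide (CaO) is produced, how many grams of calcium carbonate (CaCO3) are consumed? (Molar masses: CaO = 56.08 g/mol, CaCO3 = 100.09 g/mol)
Moles of CaO = 168.2 g ÷ 56.08 g/mol = 2.99929 mol
Mole ratio: 1 mol CaCO3 / 1 mol CaO
Moles of CaCO3 = 2.99929 × (1/1) = 2.99929 mol
Mass of CaCO3 = 2.99929 mol × 100.09 g/mol = 300.2 g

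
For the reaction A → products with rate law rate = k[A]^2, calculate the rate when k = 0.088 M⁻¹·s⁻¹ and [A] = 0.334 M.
0.009817 M/s

rate = k·[A]^2 = 0.088·(0.334)^2 = 0.088·0.111556 = 0.009817 M/s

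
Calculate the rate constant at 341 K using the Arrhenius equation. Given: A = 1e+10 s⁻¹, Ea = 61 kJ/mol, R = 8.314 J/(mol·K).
4.53e+00 s⁻¹

k = A·exp(-Ea/(R·T)) = 1e+10·exp(-61000/(8.314·341)) = 1e+10·exp(-21.5162) = 1e+10·4.5252e-10 = 4.53e+00 s⁻¹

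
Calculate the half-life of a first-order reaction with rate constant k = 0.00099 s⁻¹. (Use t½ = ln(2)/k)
700.15 s

t½ = ln(2)/k = 0.6931/0.00099 = 700.15 s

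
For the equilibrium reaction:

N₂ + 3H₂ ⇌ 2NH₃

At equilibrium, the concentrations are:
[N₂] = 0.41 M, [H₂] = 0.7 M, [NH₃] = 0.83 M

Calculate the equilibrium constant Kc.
K_c = 4.8987

Kc = ([NH₃]^2) / ([N₂] × [H₂]^3)
   = ((0.83)^2) / ((0.41)·(0.7)^3)
   = 0.6889 / 0.14063 = 4.8987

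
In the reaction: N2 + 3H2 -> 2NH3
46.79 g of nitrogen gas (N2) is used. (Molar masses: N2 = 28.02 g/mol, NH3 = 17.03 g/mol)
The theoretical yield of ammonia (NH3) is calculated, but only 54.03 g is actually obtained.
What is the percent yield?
Moles of N2 = 46.79 g ÷ 28.02 g/mol = 1.66988 mol
Mole ratio: 2 mol NH3 / 1 mol N2
Moles of NH3 = 1.66988 × (2/1) = 3.33976 mol
Theoretical yield = 3.33976 mol × 17.03 g/mol = 56.876 g
Actual yield = 54.03 g
Percent yield = (54.03 / 56.876) × 100% = 95.0%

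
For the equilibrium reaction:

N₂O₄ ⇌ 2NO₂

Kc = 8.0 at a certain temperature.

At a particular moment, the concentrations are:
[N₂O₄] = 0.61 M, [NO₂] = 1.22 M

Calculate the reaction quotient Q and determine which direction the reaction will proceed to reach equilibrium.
Q = 2.440, Q < K, reaction proceeds forward (toward products)

Q = ([NO₂]^2) / ([N₂O₄])
  = ((1.22)^2) / ((0.61)) = 1.4884/0.61 = 2.44
Since Q = 2.44 < Kc = 8.0, the reaction proceeds forward (toward products) to reach equilibrium.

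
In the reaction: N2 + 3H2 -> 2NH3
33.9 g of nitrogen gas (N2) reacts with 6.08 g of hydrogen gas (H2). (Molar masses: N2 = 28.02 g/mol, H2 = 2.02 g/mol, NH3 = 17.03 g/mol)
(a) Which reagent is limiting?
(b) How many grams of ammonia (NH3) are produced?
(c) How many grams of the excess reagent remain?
(a) H2, (b) 34.17 g, (c) 5.788 g

Moles of N2 = 33.9 g ÷ 28.02 g/mol = 1.20985 mol
Moles of H2 = 6.08 g ÷ 2.02 g/mol = 3.0099 mol
Moles ÷ coefficient: N2: 1.20985/1 = 1.21, H2: 3.0099/3 = 1.003
(a) H2 has the smaller value, so H2 is the limiting reagent.
(b) Moles of NH3 = 3.0099 mol H2 × (2/3) = 2.0066 mol; mass = 2.0066 mol × 17.03 g/mol = 34.17 g
(c) N2 consumed = 3.0099 × (1/3) = 1.0033 mol; remaining = 1.20985 − 1.0033 = 0.20655 mol; mass = 0.20655 mol × 28.02 g/mol = 5.788 g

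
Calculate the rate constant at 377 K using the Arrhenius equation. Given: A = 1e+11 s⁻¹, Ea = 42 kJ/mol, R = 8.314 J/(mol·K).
1.52e+05 s⁻¹

k = A·exp(-Ea/(R·T)) = 1e+11·exp(-42000/(8.314·377)) = 1e+11·exp(-13.3998) = 1e+11·1.5155e-06 = 1.52e+05 s⁻¹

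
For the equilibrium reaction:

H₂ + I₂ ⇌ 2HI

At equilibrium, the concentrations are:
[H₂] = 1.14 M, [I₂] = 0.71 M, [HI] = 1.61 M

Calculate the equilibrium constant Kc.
K_c = 3.2025

Kc = ([HI]^2) / ([H₂] × [I₂])
   = ((1.61)^2) / ((1.14)·(0.71))
   = 2.5921 / 0.8094 = 3.2025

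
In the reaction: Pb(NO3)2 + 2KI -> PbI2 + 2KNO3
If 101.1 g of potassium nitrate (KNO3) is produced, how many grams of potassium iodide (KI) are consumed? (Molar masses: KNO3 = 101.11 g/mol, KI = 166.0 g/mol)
Moles of KNO3 = 101.1 g ÷ 101.11 g/mol = 0.999901 mol
Mole ratio: 2 mol KI / 2 mol KNO3
Moles of KI = 0.999901 × (2/2) = 0.999901 mol
Mass of KI = 0.999901 mol × 166.0 g/mol = 166 g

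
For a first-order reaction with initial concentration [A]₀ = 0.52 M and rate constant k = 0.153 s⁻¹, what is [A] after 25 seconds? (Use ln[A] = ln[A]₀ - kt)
0.0113 M

ln[A] = ln[A]₀ - k·t = ln(0.52) - (0.153)·(25) = -0.6539 - 3.8250 = -4.4789
[A] = e^(-4.4789) = 0.0113 M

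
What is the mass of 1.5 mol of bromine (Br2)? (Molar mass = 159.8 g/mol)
Mass = 1.5 mol × 159.8 g/mol = 239.7 g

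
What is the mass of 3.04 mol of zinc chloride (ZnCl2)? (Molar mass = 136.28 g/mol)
Mass = 3.04 mol × 136.28 g/mol = 414.3 g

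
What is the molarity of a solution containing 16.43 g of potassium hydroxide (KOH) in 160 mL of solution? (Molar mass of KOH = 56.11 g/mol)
Moles of KOH = 16.43 g ÷ 56.11 g/mol = 0.292818 mol
Volume = 160 mL = 0.16 L
Molarity = 0.292818 mol ÷ 0.16 L = 1.83 M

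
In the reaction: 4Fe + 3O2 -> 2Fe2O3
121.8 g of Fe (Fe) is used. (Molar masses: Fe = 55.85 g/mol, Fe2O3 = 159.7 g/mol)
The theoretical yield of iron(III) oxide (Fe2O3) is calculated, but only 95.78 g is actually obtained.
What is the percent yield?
Moles of Fe = 121.8 g ÷ 55.85 g/mol = 2.18084 mol
Mole ratio: 2 mol Fe2O3 / 4 mol Fe
Moles of Fe2O3 = 2.18084 × (2/4) = 1.09042 mol
Theoretical yield = 1.09042 mol × 159.7 g/mol = 174.14 g
Actual yield = 95.78 g
Percent yield = (95.78 / 174.14) × 100% = 55.0%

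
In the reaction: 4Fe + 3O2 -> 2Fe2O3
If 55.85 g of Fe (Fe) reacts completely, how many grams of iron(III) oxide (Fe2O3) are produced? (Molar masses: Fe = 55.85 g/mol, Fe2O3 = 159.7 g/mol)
Moles of Fe = 55.85 g ÷ 55.85 g/mol = 1 mol
Mole ratio: 2 mol Fe2O3 / 4 mol Fe
Moles of Fe2O3 = 1 × (2/4) = 0.5 mol
Mass of Fe2O3 = 0.5 mol × 159.7 g/mol = 79.85 g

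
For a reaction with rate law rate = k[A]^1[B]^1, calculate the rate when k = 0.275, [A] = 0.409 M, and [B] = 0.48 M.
0.05399 M/s

rate = k·[A]^1·[B]^1 = 0.275·(0.409)^1·(0.48)^1 = 0.275·0.409·0.48 = 0.05399 M/s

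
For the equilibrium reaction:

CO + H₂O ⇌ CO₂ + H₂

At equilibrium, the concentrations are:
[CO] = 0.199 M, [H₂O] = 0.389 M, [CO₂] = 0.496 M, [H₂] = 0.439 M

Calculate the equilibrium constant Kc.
K_c = 2.8128

Kc = ([CO₂] × [H₂]) / ([CO] × [H₂O])
   = ((0.496)·(0.439)) / ((0.199)·(0.389))
   = 0.21774 / 0.077411 = 2.8128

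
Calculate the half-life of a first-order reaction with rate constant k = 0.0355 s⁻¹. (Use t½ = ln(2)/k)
19.53 s

t½ = ln(2)/k = 0.6931/0.0355 = 19.53 s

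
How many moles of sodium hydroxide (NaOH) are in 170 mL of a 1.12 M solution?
Moles = Molarity × Volume (L)
Moles = 1.12 M × 0.17 L = 0.1904 mol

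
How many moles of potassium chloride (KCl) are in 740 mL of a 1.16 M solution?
Moles = Molarity × Volume (L)
Moles = 1.16 M × 0.74 L = 0.8584 mol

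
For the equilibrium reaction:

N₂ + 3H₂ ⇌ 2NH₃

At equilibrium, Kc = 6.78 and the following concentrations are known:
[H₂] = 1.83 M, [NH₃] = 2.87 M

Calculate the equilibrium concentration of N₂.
[N₂] = 0.1982 M

Kc = ([NH₃]^2) / ([N₂] × [H₂]^3) = 6.78
[N₂]^1 = (product terms)/(Kc · other reactant terms) = 8.2369 / (6.78 · 6.1285) = 0.19824
[N₂] = 0.1982 M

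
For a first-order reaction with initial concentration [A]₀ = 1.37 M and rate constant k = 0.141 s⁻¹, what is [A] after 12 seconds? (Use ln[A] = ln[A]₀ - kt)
0.2523 M

ln[A] = ln[A]₀ - k·t = ln(1.37) - (0.141)·(12) = 0.3148 - 1.6920 = -1.3772
[A] = e^(-1.3772) = 0.2523 M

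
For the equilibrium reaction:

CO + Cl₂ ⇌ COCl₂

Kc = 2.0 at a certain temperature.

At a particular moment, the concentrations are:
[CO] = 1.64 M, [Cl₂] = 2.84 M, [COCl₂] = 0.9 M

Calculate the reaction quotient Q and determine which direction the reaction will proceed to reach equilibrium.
Q = 0.193, Q < K, reaction proceeds forward (toward products)

Q = ([COCl₂]) / ([CO] × [Cl₂])
  = ((0.9)) / ((1.64)·(2.84)) = 0.9/4.6576 = 0.1932
Since Q = 0.1932 < Kc = 2.0, the reaction proceeds forward (toward products) to reach equilibrium.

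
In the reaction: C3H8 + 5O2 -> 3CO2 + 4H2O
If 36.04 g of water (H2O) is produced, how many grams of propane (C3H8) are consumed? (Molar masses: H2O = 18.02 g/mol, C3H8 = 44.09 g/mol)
Moles of H2O = 36.04 g ÷ 18.02 g/mol = 2 mol
Mole ratio: 1 mol C3H8 / 4 mol H2O
Moles of C3H8 = 2 × (1/4) = 0.5 mol
Mass of C3H8 = 0.5 mol × 44.09 g/mol = 22.05 g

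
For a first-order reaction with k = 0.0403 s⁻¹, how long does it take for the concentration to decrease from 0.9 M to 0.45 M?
17.20 s

From ln[A] = ln[A]₀ - k·t: t = ln([A]₀/[A])/k = ln(0.9/0.45)/0.0403 = ln(2.0000)/0.0403 = 0.6931/0.0403 = 17.20 s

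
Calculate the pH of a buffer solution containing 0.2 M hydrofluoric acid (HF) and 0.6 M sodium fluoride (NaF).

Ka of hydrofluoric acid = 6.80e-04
pH = 3.64

pKa = -log(6.80e-04) = 3.17. pH = pKa + log([A⁻]/[HA]) = 3.17 + log(0.6/0.2)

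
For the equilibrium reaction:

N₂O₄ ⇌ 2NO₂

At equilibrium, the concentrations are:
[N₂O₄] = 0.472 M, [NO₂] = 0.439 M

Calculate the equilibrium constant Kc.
K_c = 0.4083

Kc = ([NO₂]^2) / ([N₂O₄])
   = ((0.439)^2) / ((0.472))
   = 0.19272 / 0.472 = 0.4083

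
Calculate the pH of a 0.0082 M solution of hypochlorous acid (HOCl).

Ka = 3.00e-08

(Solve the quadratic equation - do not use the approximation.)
pH = 4.80

x² + Ka×x - Ka×C = 0. Using quadratic formula: [H⁺] = 1.5669e-05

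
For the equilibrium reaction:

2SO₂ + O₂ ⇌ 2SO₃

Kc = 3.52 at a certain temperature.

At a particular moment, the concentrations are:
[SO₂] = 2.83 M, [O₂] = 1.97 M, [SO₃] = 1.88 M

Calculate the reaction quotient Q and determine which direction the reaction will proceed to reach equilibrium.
Q = 0.224, Q < K, reaction proceeds forward (toward products)

Q = ([SO₃]^2) / ([SO₂]^2 × [O₂])
  = ((1.88)^2) / ((2.83)^2·(1.97)) = 3.5344/15.778 = 0.224
Since Q = 0.224 < Kc = 3.52, the reaction proceeds forward (toward products) to reach equilibrium.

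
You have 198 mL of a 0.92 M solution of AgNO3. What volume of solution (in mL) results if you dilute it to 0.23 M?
Using M₁V₁ = M₂V₂:
0.92 × 198 = 0.23 × V₂
V₂ = (0.92 × 198) / 0.23 = 792 mL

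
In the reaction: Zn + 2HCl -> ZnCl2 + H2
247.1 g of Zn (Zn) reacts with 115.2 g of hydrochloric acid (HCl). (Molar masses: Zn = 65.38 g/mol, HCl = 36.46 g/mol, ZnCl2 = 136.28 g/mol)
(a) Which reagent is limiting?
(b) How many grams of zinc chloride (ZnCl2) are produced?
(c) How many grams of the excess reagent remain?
(a) HCl, (b) 215.3 g, (c) 143.8 g

Moles of Zn = 247.1 g ÷ 65.38 g/mol = 3.77944 mol
Moles of HCl = 115.2 g ÷ 36.46 g/mol = 3.15963 mol
Moles ÷ coefficient: Zn: 3.77944/1 = 3.779, HCl: 3.15963/2 = 1.58
(a) HCl has the smaller value, so HCl is the limiting reagent.
(b) Moles of ZnCl2 = 3.15963 mol HCl × (1/2) = 1.57981 mol; mass = 1.57981 mol × 136.28 g/mol = 215.3 g
(c) Zn consumed = 3.15963 × (1/2) = 1.57981 mol; remaining = 3.77944 − 1.57981 = 2.19963 mol; mass = 2.19963 mol × 65.38 g/mol = 143.8 g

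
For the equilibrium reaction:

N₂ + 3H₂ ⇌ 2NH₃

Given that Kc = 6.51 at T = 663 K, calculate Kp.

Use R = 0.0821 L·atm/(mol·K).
K_p = 0.0022

Δn = (moles gaseous products) − (moles gaseous reactants) = -2
T = 663 K; RT = 0.0821 × 663 = 54.4323
Kp = Kc·(RT)^Δn = 6.51 × (54.4323)^-2 = 6.51 × 0.00033751 = 0.0022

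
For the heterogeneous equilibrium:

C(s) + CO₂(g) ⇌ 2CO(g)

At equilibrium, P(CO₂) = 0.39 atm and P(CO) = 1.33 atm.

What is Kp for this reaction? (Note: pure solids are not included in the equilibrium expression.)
K_p = 4.536

Solid C is excluded.
Kp = P(CO)²/P(CO₂) = (1.33)²/0.39 = 1.769/0.39 = 4.536.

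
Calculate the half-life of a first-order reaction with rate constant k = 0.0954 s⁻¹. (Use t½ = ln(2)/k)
7.27 s

t½ = ln(2)/k = 0.6931/0.0954 = 7.27 s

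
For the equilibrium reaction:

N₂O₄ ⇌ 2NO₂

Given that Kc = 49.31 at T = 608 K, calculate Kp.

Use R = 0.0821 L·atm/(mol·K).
K_p = 2.46e+03

Δn = (moles gaseous products) − (moles gaseous reactants) = 1
T = 608 K; RT = 0.0821 × 608 = 49.9168
Kp = Kc·(RT)^Δn = 49.31 × (49.9168)^1 = 49.31 × 49.9168 = 2.46e+03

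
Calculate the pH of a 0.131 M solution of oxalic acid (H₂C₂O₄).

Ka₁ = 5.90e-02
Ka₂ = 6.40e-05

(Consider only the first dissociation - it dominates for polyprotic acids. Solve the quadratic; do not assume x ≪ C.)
pH = 1.20

x² + Ka₁·x − Ka₁·C = 0 with Ka₁ = 5.90e-02, C = 0.131.
x = (−Ka₁ + √(Ka₁² + 4·Ka₁·C))/2 = 6.3232e-02 M, so pH = 1.20.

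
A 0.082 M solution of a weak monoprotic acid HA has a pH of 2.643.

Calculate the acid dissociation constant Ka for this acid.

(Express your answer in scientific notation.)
K_a = 6.49e-05

[H⁺] = 10^(−pH) = 10^(−2.643) = 2.275e-03 M. For HA ⇌ H⁺ + A⁻, Ka = x²/(C − x) = (2.275e-03)²/(0.082 − 2.275e-03) = 6.49e-05.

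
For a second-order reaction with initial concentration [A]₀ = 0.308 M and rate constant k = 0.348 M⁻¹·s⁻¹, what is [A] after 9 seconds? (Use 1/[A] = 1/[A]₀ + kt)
0.1568 M

1/[A] = 1/[A]₀ + k·t = 1/0.308 + (0.348)·(9) = 3.2468 + 3.1320 = 6.3788
[A] = 1/6.3788 = 0.1568 M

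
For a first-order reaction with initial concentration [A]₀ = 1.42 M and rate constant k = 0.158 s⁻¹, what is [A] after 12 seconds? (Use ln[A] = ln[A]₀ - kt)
0.2132 M

ln[A] = ln[A]₀ - k·t = ln(1.42) - (0.158)·(12) = 0.3507 - 1.8960 = -1.5453
[A] = e^(-1.5453) = 0.2132 M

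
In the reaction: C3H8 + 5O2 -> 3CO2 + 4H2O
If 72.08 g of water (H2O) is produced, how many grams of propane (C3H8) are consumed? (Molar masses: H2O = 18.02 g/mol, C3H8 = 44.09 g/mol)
Moles of H2O = 72.08 g ÷ 18.02 g/mol = 4 mol
Mole ratio: 1 mol C3H8 / 4 mol H2O
Moles of C3H8 = 4 × (1/4) = 1 mol
Mass of C3H8 = 1 mol × 44.09 g/mol = 44.09 g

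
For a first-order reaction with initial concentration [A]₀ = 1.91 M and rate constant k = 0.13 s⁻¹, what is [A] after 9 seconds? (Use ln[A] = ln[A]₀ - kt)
0.5928 M

ln[A] = ln[A]₀ - k·t = ln(1.91) - (0.13)·(9) = 0.6471 - 1.1700 = -0.5229
[A] = e^(-0.5229) = 0.5928 M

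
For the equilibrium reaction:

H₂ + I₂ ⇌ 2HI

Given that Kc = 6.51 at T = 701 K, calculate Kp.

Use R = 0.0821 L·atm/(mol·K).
K_p = 6.5100

Δn = (moles gaseous products) − (moles gaseous reactants) = 0
T = 701 K; RT = 0.0821 × 701 = 57.5521
Kp = Kc·(RT)^Δn = 6.51 × (57.5521)^0 = 6.51 × 1 = 6.5100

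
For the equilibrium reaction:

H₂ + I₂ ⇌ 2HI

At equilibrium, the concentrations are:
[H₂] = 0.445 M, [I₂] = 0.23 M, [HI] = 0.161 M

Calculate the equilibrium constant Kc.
K_c = 0.2533

Kc = ([HI]^2) / ([H₂] × [I₂])
   = ((0.161)^2) / ((0.445)·(0.23))
   = 0.025921 / 0.10235 = 0.2533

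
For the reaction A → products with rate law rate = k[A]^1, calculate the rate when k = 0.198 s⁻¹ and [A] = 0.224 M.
0.04435 M/s

rate = k·[A]^1 = 0.198·(0.224)^1 = 0.198·0.224 = 0.04435 M/s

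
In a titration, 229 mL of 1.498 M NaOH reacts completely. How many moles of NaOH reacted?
Moles = Molarity × Volume (L)
Moles = 1.498 M × 0.229 L = 0.343 mol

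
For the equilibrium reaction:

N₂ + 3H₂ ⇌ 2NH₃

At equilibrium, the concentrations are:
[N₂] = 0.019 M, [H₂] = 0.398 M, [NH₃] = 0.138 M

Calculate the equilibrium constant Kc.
K_c = 15.8985

Kc = ([NH₃]^2) / ([N₂] × [H₂]^3)
   = ((0.138)^2) / ((0.019)·(0.398)^3)
   = 0.019044 / 0.0011979 = 15.8985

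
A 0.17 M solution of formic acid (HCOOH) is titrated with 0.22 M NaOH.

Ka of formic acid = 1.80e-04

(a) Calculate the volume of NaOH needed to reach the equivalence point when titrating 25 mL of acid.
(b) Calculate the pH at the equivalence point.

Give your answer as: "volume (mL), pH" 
V = 19.3 mL, pH = 8.36

(a) At equivalence: moles acid = moles base.
moles acid = 0.17 × 0.025 = 0.00425 mol; V_NaOH = 0.00425/0.22 = 0.01932 L = 19.3 mL.
(b) At equivalence, all acid → conjugate base A⁻ at [A⁻] = 0.00425/0.04432 = 0.0959 M.
Kb = Kw/Ka = 1.0e-14/1.80e-04 = 5.556e-11; [OH⁻] = √(Kb·[A⁻]) = 2.308e-06; pOH = 5.64; pH = 14 − pOH = 8.36.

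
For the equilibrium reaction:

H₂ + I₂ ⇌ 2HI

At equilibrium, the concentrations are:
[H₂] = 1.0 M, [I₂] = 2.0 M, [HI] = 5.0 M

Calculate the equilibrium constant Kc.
K_c = 12.5000

Kc = ([HI]^2) / ([H₂] × [I₂])
   = ((5.0)^2) / ((1.0)·(2.0))
   = 25 / 2 = 12.5000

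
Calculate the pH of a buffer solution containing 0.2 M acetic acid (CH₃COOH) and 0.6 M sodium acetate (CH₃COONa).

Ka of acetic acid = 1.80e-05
pH = 5.22

pKa = -log(1.80e-05) = 4.74. pH = pKa + log([A⁻]/[HA]) = 4.74 + log(0.6/0.2)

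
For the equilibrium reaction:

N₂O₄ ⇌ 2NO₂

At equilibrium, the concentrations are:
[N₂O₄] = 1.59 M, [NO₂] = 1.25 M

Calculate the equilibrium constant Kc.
K_c = 0.9827

Kc = ([NO₂]^2) / ([N₂O₄])
   = ((1.25)^2) / ((1.59))
   = 1.5625 / 1.59 = 0.9827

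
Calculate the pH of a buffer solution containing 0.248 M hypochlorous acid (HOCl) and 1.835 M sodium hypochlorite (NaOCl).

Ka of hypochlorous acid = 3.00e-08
pH = 8.39

pKa = -log(3.00e-08) = 7.52. pH = pKa + log([A⁻]/[HA]) = 7.52 + log(1.835/0.248)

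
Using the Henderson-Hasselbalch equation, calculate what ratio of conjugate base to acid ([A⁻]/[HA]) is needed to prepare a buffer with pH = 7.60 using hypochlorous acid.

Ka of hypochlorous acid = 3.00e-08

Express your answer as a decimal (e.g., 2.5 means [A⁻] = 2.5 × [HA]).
[A⁻]/[HA] = 1.194

pKa = −log(3.00e-08) = 7.5229. pH = pKa + log([A⁻]/[HA]). 7.60 = 7.5229 + log(ratio). log(ratio) = 7.60 − 7.5229 = 0.0771. ratio = 10^(0.0771) = 1.194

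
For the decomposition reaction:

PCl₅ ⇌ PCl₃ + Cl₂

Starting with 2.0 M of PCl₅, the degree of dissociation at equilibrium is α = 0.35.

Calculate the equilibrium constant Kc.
K_c = 0.3769

x = α·[A]₀ = 0.35 × 2.0 = 0.7 M dissociated.
At eq: [PCl₅] = 2.0 − 0.7 = 1.3 M; [PCl₃] = [Cl₂] = x = 0.7 M.
Kc = [PCl₃][Cl₂]/[PCl₅] = (0.7)²/1.3 = 0.3769.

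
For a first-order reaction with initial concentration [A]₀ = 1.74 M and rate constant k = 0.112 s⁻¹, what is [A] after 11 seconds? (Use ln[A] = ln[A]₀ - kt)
0.5076 M

ln[A] = ln[A]₀ - k·t = ln(1.74) - (0.112)·(11) = 0.5539 - 1.2320 = -0.6781
[A] = e^(-0.6781) = 0.5076 M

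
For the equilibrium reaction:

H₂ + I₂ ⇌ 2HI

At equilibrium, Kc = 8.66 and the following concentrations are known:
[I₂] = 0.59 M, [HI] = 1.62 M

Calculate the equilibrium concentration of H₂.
[H₂] = 0.5136 M

Kc = ([HI]^2) / ([H₂] × [I₂]) = 8.66
[H₂]^1 = (product terms)/(Kc · other reactant terms) = 2.6244 / (8.66 · 0.59) = 0.51364
[H₂] = 0.5136 M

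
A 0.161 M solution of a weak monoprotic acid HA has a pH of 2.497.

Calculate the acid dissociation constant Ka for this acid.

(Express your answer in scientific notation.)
K_a = 6.42e-05

[H⁺] = 10^(−pH) = 10^(−2.497) = 3.184e-03 M. For HA ⇌ H⁺ + A⁻, Ka = x²/(C − x) = (3.184e-03)²/(0.161 − 3.184e-03) = 6.42e-05.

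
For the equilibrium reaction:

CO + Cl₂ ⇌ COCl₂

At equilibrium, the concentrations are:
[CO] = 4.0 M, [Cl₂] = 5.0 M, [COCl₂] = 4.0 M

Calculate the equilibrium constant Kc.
K_c = 0.2000

Kc = ([COCl₂]) / ([CO] × [Cl₂])
   = ((4.0)) / ((4.0)·(5.0))
   = 4 / 20 = 0.2000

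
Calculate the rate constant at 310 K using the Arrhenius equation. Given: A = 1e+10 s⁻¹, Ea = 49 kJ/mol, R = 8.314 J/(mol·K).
5.54e+01 s⁻¹

k = A·exp(-Ea/(R·T)) = 1e+10·exp(-49000/(8.314·310)) = 1e+10·exp(-19.0118) = 1e+10·5.5368e-09 = 5.54e+01 s⁻¹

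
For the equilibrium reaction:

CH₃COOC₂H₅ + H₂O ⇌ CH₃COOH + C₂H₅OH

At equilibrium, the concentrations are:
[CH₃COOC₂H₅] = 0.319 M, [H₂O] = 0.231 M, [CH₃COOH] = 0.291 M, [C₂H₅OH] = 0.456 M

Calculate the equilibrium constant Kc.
K_c = 1.8008

Kc = ([CH₃COOH] × [C₂H₅OH]) / ([CH₃COOC₂H₅] × [H₂O])
   = ((0.291)·(0.456)) / ((0.319)·(0.231))
   = 0.1327 / 0.073689 = 1.8008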